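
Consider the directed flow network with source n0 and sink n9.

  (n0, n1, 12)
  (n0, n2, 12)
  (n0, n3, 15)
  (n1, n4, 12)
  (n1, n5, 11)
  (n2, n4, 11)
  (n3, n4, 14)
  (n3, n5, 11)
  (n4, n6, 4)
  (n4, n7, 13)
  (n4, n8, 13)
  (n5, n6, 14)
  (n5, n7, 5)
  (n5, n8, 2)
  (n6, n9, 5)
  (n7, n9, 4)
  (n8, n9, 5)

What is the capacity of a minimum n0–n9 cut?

Augment n0→n1→n4→n6→n9: bottleneck 4, flow now 4.
Augment n0→n1→n4→n7→n9: bottleneck 4, flow now 8.
Augment n0→n1→n4→n8→n9: bottleneck 4, flow now 12.
Augment n0→n2→n4→n8→n9: bottleneck 1, flow now 13.
Augment n0→n3→n5→n6→n9: bottleneck 1, flow now 14.
No augmenting path remains; maximum flow = 14.
By max-flow min-cut, the minimum cut capacity equals the max flow.
In the residual graph, reachable from n0: {n0, n1, n2, n3, n4, n5, n6, n7, n8}.
Min-cut edges: n6→n9 (5), n7→n9 (4), n8→n9 (5); capacity 5 + 4 + 5 = 14.

14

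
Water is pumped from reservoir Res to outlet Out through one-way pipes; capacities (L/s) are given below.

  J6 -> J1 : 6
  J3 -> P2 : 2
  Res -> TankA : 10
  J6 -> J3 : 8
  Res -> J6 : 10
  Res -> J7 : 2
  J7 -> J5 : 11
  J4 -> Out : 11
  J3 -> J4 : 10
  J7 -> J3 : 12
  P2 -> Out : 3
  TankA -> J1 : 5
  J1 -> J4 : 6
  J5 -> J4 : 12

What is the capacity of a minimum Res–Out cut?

Augment Res→J6→J1→J4→Out: bottleneck 6, flow now 6.
Augment Res→J6→J3→J4→Out: bottleneck 4, flow now 10.
Augment Res→J7→J5→J4→Out: bottleneck 1, flow now 11.
Augment Res→J7→J3→P2→Out: bottleneck 1, flow now 12.
Augment Res→TankA→J1→J6→J3→P2→Out: bottleneck 1, flow now 13. (uses reverse residual edge)
No augmenting path remains; maximum flow = 13.
By max-flow min-cut, the minimum cut capacity equals the max flow.
In the residual graph, reachable from Res: {Res, J6, J7, TankA, J5, J1, J3, J4}.
Min-cut edges: J3→P2 (2), J4→Out (11); capacity 2 + 11 = 13.

13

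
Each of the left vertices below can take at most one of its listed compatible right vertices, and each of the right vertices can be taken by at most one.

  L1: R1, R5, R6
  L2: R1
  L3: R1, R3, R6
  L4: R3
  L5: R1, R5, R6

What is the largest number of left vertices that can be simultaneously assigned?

4

Unit-capacity flow: source→left, listed edges, right→sink; max matching = max flow.
Augmenting path L1→R1 (+1); matched 1.
Augmenting path L3→R3 (+1); matched 2.
Augmenting path L5→R5 (+1); matched 3.
Augmenting path L2→R1→L1→R6 (+1); matched 4.
No augmenting path remains; maximum matching = 4.
König certificate: {R1, R3, R5, R6} is a vertex cover of size 4 (every listed pair touches it), so no matching can be larger.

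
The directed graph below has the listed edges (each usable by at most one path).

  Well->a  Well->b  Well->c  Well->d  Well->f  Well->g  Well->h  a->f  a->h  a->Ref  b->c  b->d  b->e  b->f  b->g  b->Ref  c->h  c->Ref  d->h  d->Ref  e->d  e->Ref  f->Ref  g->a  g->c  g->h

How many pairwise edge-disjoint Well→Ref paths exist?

5

Assign every edge capacity 1; by Menger, the answer equals the max flow.
Path Well→a→Ref (+1); total 1.
Path Well→b→Ref (+1); total 2.
Path Well→c→Ref (+1); total 3.
Path Well→d→Ref (+1); total 4.
Path Well→f→Ref (+1); total 5.
No residual Well→Ref path; max flow = 5.
Certifying cut of size 5: {Well→b, Well→d, a→Ref, c→Ref, f→Ref}.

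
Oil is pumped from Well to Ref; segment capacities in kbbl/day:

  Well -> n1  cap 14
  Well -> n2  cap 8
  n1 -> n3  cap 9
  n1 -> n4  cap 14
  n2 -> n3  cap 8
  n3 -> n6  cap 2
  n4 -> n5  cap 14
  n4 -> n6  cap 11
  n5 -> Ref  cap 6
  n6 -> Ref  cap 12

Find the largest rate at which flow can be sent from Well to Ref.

16

Augment Well→n1→n3→n6→Ref: bottleneck 2, flow now 2.
Augment Well→n1→n4→n5→Ref: bottleneck 6, flow now 8.
Augment Well→n1→n4→n6→Ref: bottleneck 6, flow now 14.
Augment Well→n2→n3→n1→n4→n6→Ref: bottleneck 2, flow now 16. (uses reverse residual edge)
No augmenting path remains; maximum flow = 16.
In the residual graph, reachable from Well: {Well, n2, n3}.
Min-cut edges: Well→n1 (14), n3→n6 (2); capacity 14 + 2 = 16.
This cut is saturated, so no flow can exceed 16.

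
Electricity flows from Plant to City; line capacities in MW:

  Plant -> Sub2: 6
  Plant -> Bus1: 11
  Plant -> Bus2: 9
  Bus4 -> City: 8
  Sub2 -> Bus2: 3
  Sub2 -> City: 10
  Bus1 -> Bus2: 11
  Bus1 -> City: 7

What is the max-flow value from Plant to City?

13

Augment Plant→Sub2→City: bottleneck 6, flow now 6.
Augment Plant→Bus1→City: bottleneck 7, flow now 13.
No augmenting path remains; maximum flow = 13.
In the residual graph, reachable from Plant: {Plant, Bus1, Bus2}.
Min-cut edges: Plant→Sub2 (6), Bus1→City (7); capacity 6 + 7 = 13.
This cut is saturated, so no flow can exceed 13.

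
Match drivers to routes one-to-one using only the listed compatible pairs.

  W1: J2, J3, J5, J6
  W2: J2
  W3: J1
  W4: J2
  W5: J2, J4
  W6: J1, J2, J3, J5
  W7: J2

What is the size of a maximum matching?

Unit-capacity flow: source→left, listed edges, right→sink; max matching = max flow.
Augmenting path W1→J2 (+1); matched 1.
Augmenting path W3→J1 (+1); matched 2.
Augmenting path W5→J4 (+1); matched 3.
Augmenting path W6→J3 (+1); matched 4.
Augmenting path W2→J2→W1→J5 (+1); matched 5.
No augmenting path remains; maximum matching = 5.
König certificate: {W1, W3, W5, W6, J2} is a vertex cover of size 5 (every listed pair touches it), so no matching can be larger.

5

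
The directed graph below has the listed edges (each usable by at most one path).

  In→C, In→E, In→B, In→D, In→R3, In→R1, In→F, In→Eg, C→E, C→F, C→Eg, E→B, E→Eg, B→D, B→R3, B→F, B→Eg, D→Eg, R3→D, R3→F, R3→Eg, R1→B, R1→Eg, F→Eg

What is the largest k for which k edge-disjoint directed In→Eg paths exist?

Assign every edge capacity 1; by Menger, the answer equals the max flow.
Path In→Eg (+1); total 1.
Path In→C→Eg (+1); total 2.
Path In→E→Eg (+1); total 3.
Path In→B→Eg (+1); total 4.
Path In→D→Eg (+1); total 5.
Path In→R3→Eg (+1); total 6.
Path In→R1→Eg (+1); total 7.
Path In→F→Eg (+1); total 8.
No residual In→Eg path; max flow = 8.
Certifying cut of size 8: {In→B, In→C, In→D, In→E, In→Eg, In→F, In→R1, In→R3}.

8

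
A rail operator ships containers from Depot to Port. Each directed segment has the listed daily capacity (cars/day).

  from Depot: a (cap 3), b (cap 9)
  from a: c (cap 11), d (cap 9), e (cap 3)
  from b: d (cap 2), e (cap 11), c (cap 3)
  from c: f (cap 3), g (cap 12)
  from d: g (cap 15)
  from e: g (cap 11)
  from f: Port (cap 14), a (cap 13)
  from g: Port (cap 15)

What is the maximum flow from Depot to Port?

Augment Depot→a→c→f→Port: bottleneck 3, flow now 3.
Augment Depot→b→c→g→Port: bottleneck 3, flow now 6.
Augment Depot→b→d→g→Port: bottleneck 2, flow now 8.
Augment Depot→b→e→g→Port: bottleneck 4, flow now 12.
No augmenting path remains; maximum flow = 12.
In the residual graph, reachable from Depot: {Depot}.
Min-cut edges: Depot→a (3), Depot→b (9); capacity 3 + 9 = 12.
This cut is saturated, so no flow can exceed 12.

12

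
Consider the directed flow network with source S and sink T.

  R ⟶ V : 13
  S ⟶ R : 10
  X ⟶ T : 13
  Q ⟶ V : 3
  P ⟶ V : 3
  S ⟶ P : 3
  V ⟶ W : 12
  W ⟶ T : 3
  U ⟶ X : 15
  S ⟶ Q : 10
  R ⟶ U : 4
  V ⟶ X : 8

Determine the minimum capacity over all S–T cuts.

15

Augment S→P→V→W→T: bottleneck 3, flow now 3.
Augment S→Q→V→X→T: bottleneck 3, flow now 6.
Augment S→R→U→X→T: bottleneck 4, flow now 10.
Augment S→R→V→X→T: bottleneck 5, flow now 15.
No augmenting path remains; maximum flow = 15.
By max-flow min-cut, the minimum cut capacity equals the max flow.
In the residual graph, reachable from S: {S, P, Q, R, V, W}.
Min-cut edges: R→U (4), V→X (8), W→T (3); capacity 4 + 8 + 3 = 15.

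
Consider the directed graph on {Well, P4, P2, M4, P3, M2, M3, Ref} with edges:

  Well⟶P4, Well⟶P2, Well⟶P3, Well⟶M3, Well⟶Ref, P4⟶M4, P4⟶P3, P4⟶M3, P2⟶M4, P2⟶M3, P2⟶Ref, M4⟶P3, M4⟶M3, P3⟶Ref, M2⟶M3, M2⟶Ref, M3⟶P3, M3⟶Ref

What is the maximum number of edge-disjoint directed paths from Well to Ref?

4

Assign every edge capacity 1; by Menger, the answer equals the max flow.
Path Well→Ref (+1); total 1.
Path Well→P2→Ref (+1); total 2.
Path Well→P3→Ref (+1); total 3.
Path Well→M3→Ref (+1); total 4.
No residual Well→Ref path; max flow = 4.
Certifying cut of size 4: {M3→Ref, P3→Ref, Well→P2, Well→Ref}.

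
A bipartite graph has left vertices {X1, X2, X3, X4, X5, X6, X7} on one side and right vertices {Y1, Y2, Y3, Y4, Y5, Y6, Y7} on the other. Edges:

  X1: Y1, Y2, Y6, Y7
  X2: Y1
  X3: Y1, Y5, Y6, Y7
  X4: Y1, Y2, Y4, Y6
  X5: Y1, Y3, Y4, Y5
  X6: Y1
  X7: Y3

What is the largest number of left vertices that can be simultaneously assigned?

Unit-capacity flow: source→left, listed edges, right→sink; max matching = max flow.
Augmenting path X1→Y1 (+1); matched 1.
Augmenting path X3→Y5 (+1); matched 2.
Augmenting path X4→Y2 (+1); matched 3.
Augmenting path X5→Y3 (+1); matched 4.
Augmenting path X2→Y1→X1→Y6 (+1); matched 5.
Augmenting path X7→Y3→X5→Y4 (+1); matched 6.
No augmenting path remains; maximum matching = 6.
König certificate: {X1, X3, X4, X5, X7, Y1} is a vertex cover of size 6 (every listed pair touches it), so no matching can be larger.

6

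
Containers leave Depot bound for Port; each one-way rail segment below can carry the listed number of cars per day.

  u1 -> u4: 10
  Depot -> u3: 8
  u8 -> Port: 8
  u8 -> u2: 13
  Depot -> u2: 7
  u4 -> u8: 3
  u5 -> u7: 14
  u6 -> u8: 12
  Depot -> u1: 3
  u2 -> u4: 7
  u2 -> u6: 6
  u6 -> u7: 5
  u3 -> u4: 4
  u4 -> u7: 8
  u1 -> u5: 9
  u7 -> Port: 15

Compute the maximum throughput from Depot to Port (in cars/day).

Augment Depot→u1→u4→u7→Port: bottleneck 3, flow now 3.
Augment Depot→u2→u4→u7→Port: bottleneck 5, flow now 8.
Augment Depot→u2→u4→u8→Port: bottleneck 2, flow now 10.
Augment Depot→u3→u4→u8→Port: bottleneck 1, flow now 11.
Augment Depot→u3→u4→u1→u5→u7→Port: bottleneck 3, flow now 14. (uses reverse residual edge)
No augmenting path remains; maximum flow = 14.
In the residual graph, reachable from Depot: {Depot, u3}.
Min-cut edges: Depot→u1 (3), Depot→u2 (7), u3→u4 (4); capacity 3 + 7 + 4 = 14.
This cut is saturated, so no flow can exceed 14.

14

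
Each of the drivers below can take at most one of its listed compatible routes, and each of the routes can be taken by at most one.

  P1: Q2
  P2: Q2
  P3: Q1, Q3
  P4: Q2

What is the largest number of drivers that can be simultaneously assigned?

Unit-capacity flow: source→left, listed edges, right→sink; max matching = max flow.
Augmenting path P1→Q2 (+1); matched 1.
Augmenting path P3→Q1 (+1); matched 2.
No augmenting path remains; maximum matching = 2.
König certificate: {P3, Q2} is a vertex cover of size 2 (every listed pair touches it), so no matching can be larger.

2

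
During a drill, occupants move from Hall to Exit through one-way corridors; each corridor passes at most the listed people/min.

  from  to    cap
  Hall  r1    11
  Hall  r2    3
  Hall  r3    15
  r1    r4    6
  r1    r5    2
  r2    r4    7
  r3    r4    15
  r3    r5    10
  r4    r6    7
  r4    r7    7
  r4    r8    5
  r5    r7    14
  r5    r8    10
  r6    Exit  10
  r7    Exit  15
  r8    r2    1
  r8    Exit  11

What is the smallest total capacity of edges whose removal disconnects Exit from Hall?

26

Augment Hall→r1→r4→r6→Exit: bottleneck 6, flow now 6.
Augment Hall→r1→r5→r7→Exit: bottleneck 2, flow now 8.
Augment Hall→r2→r4→r6→Exit: bottleneck 1, flow now 9.
Augment Hall→r2→r4→r7→Exit: bottleneck 2, flow now 11.
Augment Hall→r3→r4→r7→Exit: bottleneck 5, flow now 16.
Augment Hall→r3→r4→r8→Exit: bottleneck 5, flow now 21.
Augment Hall→r3→r5→r7→Exit: bottleneck 5, flow now 26.
No augmenting path remains; maximum flow = 26.
By max-flow min-cut, the minimum cut capacity equals the max flow.
In the residual graph, reachable from Hall: {Hall, r1}.
Min-cut edges: Hall→r2 (3), Hall→r3 (15), r1→r4 (6), r1→r5 (2); capacity 3 + 15 + 6 + 2 = 26.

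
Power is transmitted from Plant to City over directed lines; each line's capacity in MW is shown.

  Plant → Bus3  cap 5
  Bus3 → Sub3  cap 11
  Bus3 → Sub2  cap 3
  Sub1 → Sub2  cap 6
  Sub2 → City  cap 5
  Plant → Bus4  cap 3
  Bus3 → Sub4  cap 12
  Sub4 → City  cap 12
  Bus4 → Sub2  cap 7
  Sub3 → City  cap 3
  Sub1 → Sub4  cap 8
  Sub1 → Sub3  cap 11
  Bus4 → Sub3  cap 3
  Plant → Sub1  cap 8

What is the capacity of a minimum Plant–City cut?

Augment Plant→Bus3→Sub3→City: bottleneck 3, flow now 3.
Augment Plant→Bus3→Sub4→City: bottleneck 2, flow now 5.
Augment Plant→Sub1→Sub4→City: bottleneck 8, flow now 13.
Augment Plant→Bus4→Sub2→City: bottleneck 3, flow now 16.
No augmenting path remains; maximum flow = 16.
By max-flow min-cut, the minimum cut capacity equals the max flow.
In the residual graph, reachable from Plant: {Plant}.
Min-cut edges: Plant→Bus3 (5), Plant→Sub1 (8), Plant→Bus4 (3); capacity 5 + 8 + 3 = 16.

16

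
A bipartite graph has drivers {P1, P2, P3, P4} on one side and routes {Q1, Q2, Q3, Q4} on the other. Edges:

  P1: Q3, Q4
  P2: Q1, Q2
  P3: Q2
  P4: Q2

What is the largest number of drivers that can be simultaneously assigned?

Unit-capacity flow: source→left, listed edges, right→sink; max matching = max flow.
Augmenting path P1→Q3 (+1); matched 1.
Augmenting path P2→Q1 (+1); matched 2.
Augmenting path P3→Q2 (+1); matched 3.
No augmenting path remains; maximum matching = 3.
König certificate: {P1, P2, Q2} is a vertex cover of size 3 (every listed pair touches it), so no matching can be larger.

3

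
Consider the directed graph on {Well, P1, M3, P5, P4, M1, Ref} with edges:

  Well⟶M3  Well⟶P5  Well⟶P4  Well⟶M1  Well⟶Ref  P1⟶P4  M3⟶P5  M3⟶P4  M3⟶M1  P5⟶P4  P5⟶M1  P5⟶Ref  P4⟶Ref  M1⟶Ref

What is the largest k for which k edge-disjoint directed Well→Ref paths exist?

4

Assign every edge capacity 1; by Menger, the answer equals the max flow.
Path Well→Ref (+1); total 1.
Path Well→P5→Ref (+1); total 2.
Path Well→P4→Ref (+1); total 3.
Path Well→M1→Ref (+1); total 4.
No residual Well→Ref path; max flow = 4.
Certifying cut of size 4: {M1→Ref, P4→Ref, P5→Ref, Well→Ref}.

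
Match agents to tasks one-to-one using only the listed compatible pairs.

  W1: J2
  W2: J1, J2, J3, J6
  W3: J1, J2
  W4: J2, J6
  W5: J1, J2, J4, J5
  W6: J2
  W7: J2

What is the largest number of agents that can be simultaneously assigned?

Unit-capacity flow: source→left, listed edges, right→sink; max matching = max flow.
Augmenting path W1→J2 (+1); matched 1.
Augmenting path W2→J1 (+1); matched 2.
Augmenting path W4→J6 (+1); matched 3.
Augmenting path W5→J4 (+1); matched 4.
Augmenting path W3→J1→W2→J3 (+1); matched 5.
No augmenting path remains; maximum matching = 5.
König certificate: {W2, W3, W4, W5, J2} is a vertex cover of size 5 (every listed pair touches it), so no matching can be larger.

5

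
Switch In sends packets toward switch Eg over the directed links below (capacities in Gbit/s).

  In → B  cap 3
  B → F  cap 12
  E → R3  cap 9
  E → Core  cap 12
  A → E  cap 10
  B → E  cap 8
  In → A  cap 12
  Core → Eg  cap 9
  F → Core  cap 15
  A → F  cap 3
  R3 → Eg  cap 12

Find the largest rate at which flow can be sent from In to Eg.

Augment In→B→E→Core→Eg: bottleneck 3, flow now 3.
Augment In→A→E→Core→Eg: bottleneck 6, flow now 9.
Augment In→A→E→R3→Eg: bottleneck 4, flow now 13.
Augment In→A→F→Core→E→R3→Eg: bottleneck 2, flow now 15. (uses reverse residual edge)
No augmenting path remains; maximum flow = 15.
In the residual graph, reachable from In: {In}.
Min-cut edges: In→B (3), In→A (12); capacity 3 + 12 = 15.
This cut is saturated, so no flow can exceed 15.

15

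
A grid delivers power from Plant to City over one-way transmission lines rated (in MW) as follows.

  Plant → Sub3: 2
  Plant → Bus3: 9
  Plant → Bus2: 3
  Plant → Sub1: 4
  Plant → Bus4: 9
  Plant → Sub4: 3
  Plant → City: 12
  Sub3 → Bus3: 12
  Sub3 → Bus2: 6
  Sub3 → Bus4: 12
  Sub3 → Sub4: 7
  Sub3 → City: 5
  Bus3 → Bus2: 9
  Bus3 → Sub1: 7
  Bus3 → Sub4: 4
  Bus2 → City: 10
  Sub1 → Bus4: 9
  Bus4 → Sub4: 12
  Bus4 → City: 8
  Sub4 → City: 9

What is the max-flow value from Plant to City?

Augment Plant→City: bottleneck 12, flow now 12.
Augment Plant→Sub3→City: bottleneck 2, flow now 14.
Augment Plant→Bus2→City: bottleneck 3, flow now 17.
Augment Plant→Bus4→City: bottleneck 8, flow now 25.
Augment Plant→Sub4→City: bottleneck 3, flow now 28.
Augment Plant→Bus3→Bus2→City: bottleneck 7, flow now 35.
Augment Plant→Bus3→Sub4→City: bottleneck 2, flow now 37.
Augment Plant→Bus4→Sub4→City: bottleneck 1, flow now 38.
Augment Plant→Sub1→Bus4→Sub4→City: bottleneck 3, flow now 41.
No augmenting path remains; maximum flow = 41.
In the residual graph, reachable from Plant: {Plant, Bus3, Bus2, Sub1, Bus4, Sub4}.
Min-cut edges: Plant→Sub3 (2), Plant→City (12), Bus2→City (10), Bus4→City (8), Sub4→City (9); capacity 2 + 12 + 10 + 8 + 9 = 41.
This cut is saturated, so no flow can exceed 41.

41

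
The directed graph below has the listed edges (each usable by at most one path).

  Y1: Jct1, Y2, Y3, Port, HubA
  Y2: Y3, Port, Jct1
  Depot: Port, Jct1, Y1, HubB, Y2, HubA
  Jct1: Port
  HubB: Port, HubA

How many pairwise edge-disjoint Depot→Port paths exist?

5

Assign every edge capacity 1; by Menger, the answer equals the max flow.
Path Depot→Port (+1); total 1.
Path Depot→HubB→Port (+1); total 2.
Path Depot→Y1→Port (+1); total 3.
Path Depot→Y2→Port (+1); total 4.
Path Depot→Jct1→Port (+1); total 5.
No residual Depot→Port path; max flow = 5.
Certifying cut of size 5: {Depot→HubB, Depot→Jct1, Depot→Port, Depot→Y1, Depot→Y2}.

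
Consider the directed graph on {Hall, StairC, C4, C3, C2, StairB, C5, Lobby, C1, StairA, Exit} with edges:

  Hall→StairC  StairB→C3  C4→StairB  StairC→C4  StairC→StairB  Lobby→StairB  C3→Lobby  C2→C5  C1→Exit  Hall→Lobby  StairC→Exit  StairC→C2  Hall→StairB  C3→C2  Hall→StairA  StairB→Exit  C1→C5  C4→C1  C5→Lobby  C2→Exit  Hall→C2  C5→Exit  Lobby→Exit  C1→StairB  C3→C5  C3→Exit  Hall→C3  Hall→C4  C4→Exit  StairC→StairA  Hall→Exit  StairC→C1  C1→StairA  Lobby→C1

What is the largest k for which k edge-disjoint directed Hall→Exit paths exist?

7

Assign every edge capacity 1; by Menger, the answer equals the max flow.
Path Hall→Exit (+1); total 1.
Path Hall→StairC→Exit (+1); total 2.
Path Hall→C4→Exit (+1); total 3.
Path Hall→C3→Exit (+1); total 4.
Path Hall→C2→Exit (+1); total 5.
Path Hall→StairB→Exit (+1); total 6.
Path Hall→Lobby→Exit (+1); total 7.
No residual Hall→Exit path; max flow = 7.
Certifying cut of size 7: {Hall→C2, Hall→C3, Hall→C4, Hall→Exit, Hall→Lobby, Hall→StairB, Hall→StairC}.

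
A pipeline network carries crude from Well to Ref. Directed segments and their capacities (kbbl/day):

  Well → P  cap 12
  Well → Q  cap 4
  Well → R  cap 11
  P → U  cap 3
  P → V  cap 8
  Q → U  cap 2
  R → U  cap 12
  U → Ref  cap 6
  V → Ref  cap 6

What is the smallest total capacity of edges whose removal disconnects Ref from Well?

12

Augment Well→P→U→Ref: bottleneck 3, flow now 3.
Augment Well→P→V→Ref: bottleneck 6, flow now 9.
Augment Well→Q→U→Ref: bottleneck 2, flow now 11.
Augment Well→R→U→Ref: bottleneck 1, flow now 12.
No augmenting path remains; maximum flow = 12.
By max-flow min-cut, the minimum cut capacity equals the max flow.
In the residual graph, reachable from Well: {Well, P, Q, R, U, V}.
Min-cut edges: U→Ref (6), V→Ref (6); capacity 6 + 6 = 12.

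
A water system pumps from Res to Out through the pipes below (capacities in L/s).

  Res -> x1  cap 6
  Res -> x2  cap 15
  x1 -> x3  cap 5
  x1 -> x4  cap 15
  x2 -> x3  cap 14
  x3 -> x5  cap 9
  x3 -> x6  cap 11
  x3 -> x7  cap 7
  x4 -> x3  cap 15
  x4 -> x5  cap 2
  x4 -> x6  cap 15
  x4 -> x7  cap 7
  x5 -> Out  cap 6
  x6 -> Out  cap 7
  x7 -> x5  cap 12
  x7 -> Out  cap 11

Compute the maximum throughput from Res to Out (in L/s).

Augment Res→x1→x3→x5→Out: bottleneck 5, flow now 5.
Augment Res→x1→x4→x5→Out: bottleneck 1, flow now 6.
Augment Res→x2→x3→x6→Out: bottleneck 7, flow now 13.
Augment Res→x2→x3→x7→Out: bottleneck 7, flow now 20.
No augmenting path remains; maximum flow = 20.
In the residual graph, reachable from Res: {Res, x2}.
Min-cut edges: Res→x1 (6), x2→x3 (14); capacity 6 + 14 = 20.
This cut is saturated, so no flow can exceed 20.

20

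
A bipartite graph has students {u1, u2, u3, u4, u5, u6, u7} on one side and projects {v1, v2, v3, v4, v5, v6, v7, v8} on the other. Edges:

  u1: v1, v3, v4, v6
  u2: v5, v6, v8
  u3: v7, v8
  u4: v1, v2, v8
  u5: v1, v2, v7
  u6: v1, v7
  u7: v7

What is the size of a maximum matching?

6

Unit-capacity flow: source→left, listed edges, right→sink; max matching = max flow.
Augmenting path u1→v1 (+1); matched 1.
Augmenting path u2→v5 (+1); matched 2.
Augmenting path u3→v7 (+1); matched 3.
Augmenting path u4→v2 (+1); matched 4.
Augmenting path u5→v1→u1→v3 (+1); matched 5.
Augmenting path u6→v7→u3→v8 (+1); matched 6.
No augmenting path remains; maximum matching = 6.
König certificate: {u1, u2, v1, v2, v7, v8} is a vertex cover of size 6 (every listed pair touches it), so no matching can be larger.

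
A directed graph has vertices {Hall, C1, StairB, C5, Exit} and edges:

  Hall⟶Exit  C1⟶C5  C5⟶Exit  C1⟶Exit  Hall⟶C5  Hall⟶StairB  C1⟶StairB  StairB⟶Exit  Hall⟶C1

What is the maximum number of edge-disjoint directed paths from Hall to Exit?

Assign every edge capacity 1; by Menger, the answer equals the max flow.
Path Hall→Exit (+1); total 1.
Path Hall→C1→Exit (+1); total 2.
Path Hall→StairB→Exit (+1); total 3.
Path Hall→C5→Exit (+1); total 4.
No residual Hall→Exit path; max flow = 4.
Certifying cut of size 4: {Hall→C1, Hall→C5, Hall→Exit, Hall→StairB}.

4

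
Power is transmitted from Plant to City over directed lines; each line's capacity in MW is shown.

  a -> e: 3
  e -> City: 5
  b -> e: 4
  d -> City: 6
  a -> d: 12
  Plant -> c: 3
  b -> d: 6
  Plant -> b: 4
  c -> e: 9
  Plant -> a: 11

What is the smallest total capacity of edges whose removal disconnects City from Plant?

11

Augment Plant→a→d→City: bottleneck 6, flow now 6.
Augment Plant→a→e→City: bottleneck 3, flow now 9.
Augment Plant→b→e→City: bottleneck 2, flow now 11.
No augmenting path remains; maximum flow = 11.
By max-flow min-cut, the minimum cut capacity equals the max flow.
In the residual graph, reachable from Plant: {Plant, a, b, c, d, e}.
Min-cut edges: d→City (6), e→City (5); capacity 6 + 5 = 11.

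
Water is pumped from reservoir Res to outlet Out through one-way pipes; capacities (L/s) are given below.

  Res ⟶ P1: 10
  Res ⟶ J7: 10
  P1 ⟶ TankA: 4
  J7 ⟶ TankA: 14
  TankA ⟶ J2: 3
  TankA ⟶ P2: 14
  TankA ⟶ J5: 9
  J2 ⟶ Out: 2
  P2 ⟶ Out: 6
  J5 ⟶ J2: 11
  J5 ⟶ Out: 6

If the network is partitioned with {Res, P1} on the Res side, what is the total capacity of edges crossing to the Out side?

14

Edges leaving {Res, P1}: Res→J7 (10), P1→TankA (4).
Cut capacity = 10 + 4 = 14.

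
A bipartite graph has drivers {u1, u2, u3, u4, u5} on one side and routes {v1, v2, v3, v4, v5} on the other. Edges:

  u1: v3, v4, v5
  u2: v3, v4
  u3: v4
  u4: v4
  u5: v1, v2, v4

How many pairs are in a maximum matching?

Unit-capacity flow: source→left, listed edges, right→sink; max matching = max flow.
Augmenting path u1→v3 (+1); matched 1.
Augmenting path u2→v4 (+1); matched 2.
Augmenting path u5→v1 (+1); matched 3.
Augmenting path u3→v4→u2→v3→u1→v5 (+1); matched 4.
No augmenting path remains; maximum matching = 4.
König certificate: {u1, u2, u5, v4} is a vertex cover of size 4 (every listed pair touches it), so no matching can be larger.

4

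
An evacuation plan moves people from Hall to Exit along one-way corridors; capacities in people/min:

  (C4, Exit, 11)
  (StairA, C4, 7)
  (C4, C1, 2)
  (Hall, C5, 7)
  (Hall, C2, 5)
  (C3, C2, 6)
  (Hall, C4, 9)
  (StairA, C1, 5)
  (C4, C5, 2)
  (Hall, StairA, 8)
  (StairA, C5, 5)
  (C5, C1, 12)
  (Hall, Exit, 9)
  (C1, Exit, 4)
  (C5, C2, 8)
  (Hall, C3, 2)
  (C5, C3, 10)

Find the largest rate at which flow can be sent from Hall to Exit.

Augment Hall→Exit: bottleneck 9, flow now 9.
Augment Hall→C4→Exit: bottleneck 9, flow now 18.
Augment Hall→StairA→C4→Exit: bottleneck 2, flow now 20.
Augment Hall→StairA→C1→Exit: bottleneck 4, flow now 24.
No augmenting path remains; maximum flow = 24.
In the residual graph, reachable from Hall: {Hall, StairA, C4, C5, C3, C2, C1}.
Min-cut edges: Hall→Exit (9), C4→Exit (11), C1→Exit (4); capacity 9 + 11 + 4 = 24.
This cut is saturated, so no flow can exceed 24.

24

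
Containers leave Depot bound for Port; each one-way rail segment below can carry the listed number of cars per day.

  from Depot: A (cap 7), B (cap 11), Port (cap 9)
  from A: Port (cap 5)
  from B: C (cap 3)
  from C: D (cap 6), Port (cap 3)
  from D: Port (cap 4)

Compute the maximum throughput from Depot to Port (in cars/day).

17

Augment Depot→Port: bottleneck 9, flow now 9.
Augment Depot→A→Port: bottleneck 5, flow now 14.
Augment Depot→B→C→Port: bottleneck 3, flow now 17.
No augmenting path remains; maximum flow = 17.
In the residual graph, reachable from Depot: {Depot, A, B}.
Min-cut edges: Depot→Port (9), A→Port (5), B→C (3); capacity 9 + 5 + 3 = 17.
This cut is saturated, so no flow can exceed 17.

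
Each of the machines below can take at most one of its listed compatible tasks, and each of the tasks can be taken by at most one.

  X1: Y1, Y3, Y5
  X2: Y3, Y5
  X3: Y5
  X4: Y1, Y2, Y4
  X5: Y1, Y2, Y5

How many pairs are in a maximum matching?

Unit-capacity flow: source→left, listed edges, right→sink; max matching = max flow.
Augmenting path X1→Y1 (+1); matched 1.
Augmenting path X2→Y3 (+1); matched 2.
Augmenting path X3→Y5 (+1); matched 3.
Augmenting path X4→Y2 (+1); matched 4.
Augmenting path X5→Y2→X4→Y4 (+1); matched 5.
No augmenting path remains; maximum matching = 5.
König certificate: {X1, X2, X3, X4, X5} is a vertex cover of size 5 (every listed pair touches it), so no matching can be larger.

5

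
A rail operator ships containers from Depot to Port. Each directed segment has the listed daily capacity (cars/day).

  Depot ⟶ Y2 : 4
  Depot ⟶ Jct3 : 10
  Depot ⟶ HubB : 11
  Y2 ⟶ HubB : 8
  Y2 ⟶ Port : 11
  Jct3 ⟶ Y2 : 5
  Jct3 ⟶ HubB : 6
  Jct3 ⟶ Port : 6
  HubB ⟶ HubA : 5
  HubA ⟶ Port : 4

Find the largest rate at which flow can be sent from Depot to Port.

18

Augment Depot→Y2→Port: bottleneck 4, flow now 4.
Augment Depot→Jct3→Port: bottleneck 6, flow now 10.
Augment Depot→Jct3→Y2→Port: bottleneck 4, flow now 14.
Augment Depot→HubB→HubA→Port: bottleneck 4, flow now 18.
No augmenting path remains; maximum flow = 18.
In the residual graph, reachable from Depot: {Depot, HubB, HubA}.
Min-cut edges: Depot→Y2 (4), Depot→Jct3 (10), HubA→Port (4); capacity 4 + 10 + 4 = 18.
This cut is saturated, so no flow can exceed 18.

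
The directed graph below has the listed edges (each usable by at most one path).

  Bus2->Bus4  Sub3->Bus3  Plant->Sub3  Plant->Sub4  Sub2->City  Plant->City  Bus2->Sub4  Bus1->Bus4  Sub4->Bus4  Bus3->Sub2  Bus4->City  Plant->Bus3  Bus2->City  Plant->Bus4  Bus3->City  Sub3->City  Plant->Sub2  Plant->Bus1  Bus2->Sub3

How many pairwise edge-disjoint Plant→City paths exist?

Assign every edge capacity 1; by Menger, the answer equals the max flow.
Path Plant→City (+1); total 1.
Path Plant→Sub2→City (+1); total 2.
Path Plant→Sub3→City (+1); total 3.
Path Plant→Bus4→City (+1); total 4.
Path Plant→Bus3→City (+1); total 5.
No residual Plant→City path; max flow = 5.
Certifying cut of size 5: {Bus4→City, Plant→Bus3, Plant→City, Plant→Sub2, Plant→Sub3}.

5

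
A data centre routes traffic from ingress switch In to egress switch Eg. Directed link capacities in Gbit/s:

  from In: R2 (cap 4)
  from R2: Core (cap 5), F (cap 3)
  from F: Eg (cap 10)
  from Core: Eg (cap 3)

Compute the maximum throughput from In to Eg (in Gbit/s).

Augment In→R2→F→Eg: bottleneck 3, flow now 3.
Augment In→R2→Core→Eg: bottleneck 1, flow now 4.
No augmenting path remains; maximum flow = 4.
In the residual graph, reachable from In: {In}.
Min-cut edges: In→R2 (4); capacity 4 = 4.
This cut is saturated, so no flow can exceed 4.

4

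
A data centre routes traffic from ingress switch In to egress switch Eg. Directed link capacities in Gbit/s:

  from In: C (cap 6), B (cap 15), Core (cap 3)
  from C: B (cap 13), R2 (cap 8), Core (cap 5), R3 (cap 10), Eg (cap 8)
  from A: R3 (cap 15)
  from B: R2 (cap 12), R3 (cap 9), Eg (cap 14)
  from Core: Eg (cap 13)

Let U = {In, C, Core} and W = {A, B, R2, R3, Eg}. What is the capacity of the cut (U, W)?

Edges leaving {In, C, Core}: In→B (15), C→B (13), C→R2 (8), C→R3 (10), C→Eg (8), Core→Eg (13).
Cut capacity = 15 + 13 + 8 + 10 + 8 + 13 = 67.

67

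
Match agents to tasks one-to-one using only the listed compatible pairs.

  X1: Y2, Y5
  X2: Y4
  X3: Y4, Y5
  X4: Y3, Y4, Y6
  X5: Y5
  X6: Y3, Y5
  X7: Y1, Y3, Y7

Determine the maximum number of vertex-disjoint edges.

6

Unit-capacity flow: source→left, listed edges, right→sink; max matching = max flow.
Augmenting path X1→Y2 (+1); matched 1.
Augmenting path X2→Y4 (+1); matched 2.
Augmenting path X3→Y5 (+1); matched 3.
Augmenting path X4→Y3 (+1); matched 4.
Augmenting path X7→Y1 (+1); matched 5.
Augmenting path X6→Y3→X4→Y6 (+1); matched 6.
No augmenting path remains; maximum matching = 6.
König certificate: {X1, X4, X6, X7, Y4, Y5} is a vertex cover of size 6 (every listed pair touches it), so no matching can be larger.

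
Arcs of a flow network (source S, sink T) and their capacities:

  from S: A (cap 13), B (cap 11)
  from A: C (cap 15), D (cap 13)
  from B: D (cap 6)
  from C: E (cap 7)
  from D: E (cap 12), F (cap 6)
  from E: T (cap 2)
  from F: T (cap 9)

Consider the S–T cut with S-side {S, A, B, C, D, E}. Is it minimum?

Given cut capacity: 6 + 2 = 8.
Augment S→A→C→E→T: bottleneck 2, flow now 2.
Augment S→A→D→F→T: bottleneck 6, flow now 8.
No augmenting path remains; maximum flow = 8.
Cut capacity 8 equals the max flow, so it is a minimum cut.

Yes — it is a minimum cut (capacity 8).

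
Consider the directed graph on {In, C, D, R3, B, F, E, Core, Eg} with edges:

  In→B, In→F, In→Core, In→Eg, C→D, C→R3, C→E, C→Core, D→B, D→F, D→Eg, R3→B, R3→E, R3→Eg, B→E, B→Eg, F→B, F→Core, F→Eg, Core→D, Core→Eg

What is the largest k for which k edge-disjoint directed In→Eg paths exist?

4

Assign every edge capacity 1; by Menger, the answer equals the max flow.
Path In→Eg (+1); total 1.
Path In→B→Eg (+1); total 2.
Path In→F→Eg (+1); total 3.
Path In→Core→Eg (+1); total 4.
No residual In→Eg path; max flow = 4.
Certifying cut of size 4: {In→B, In→Core, In→Eg, In→F}.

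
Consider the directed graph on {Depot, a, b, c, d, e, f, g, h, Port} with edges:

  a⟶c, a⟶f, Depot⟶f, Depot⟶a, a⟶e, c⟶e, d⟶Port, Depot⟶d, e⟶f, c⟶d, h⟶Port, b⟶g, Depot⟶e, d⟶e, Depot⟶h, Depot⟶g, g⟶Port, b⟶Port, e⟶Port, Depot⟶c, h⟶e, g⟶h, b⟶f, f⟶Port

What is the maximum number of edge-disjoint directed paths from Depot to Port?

5

Assign every edge capacity 1; by Menger, the answer equals the max flow.
Path Depot→d→Port (+1); total 1.
Path Depot→e→Port (+1); total 2.
Path Depot→f→Port (+1); total 3.
Path Depot→g→Port (+1); total 4.
Path Depot→h→Port (+1); total 5.
No residual Depot→Port path; max flow = 5.
Certifying cut of size 5: {Depot→g, Depot→h, d→Port, e→Port, f→Port}.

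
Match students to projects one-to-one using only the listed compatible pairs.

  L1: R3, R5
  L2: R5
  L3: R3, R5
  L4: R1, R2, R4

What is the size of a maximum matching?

Unit-capacity flow: source→left, listed edges, right→sink; max matching = max flow.
Augmenting path L1→R3 (+1); matched 1.
Augmenting path L2→R5 (+1); matched 2.
Augmenting path L4→R1 (+1); matched 3.
No augmenting path remains; maximum matching = 3.
König certificate: {L4, R3, R5} is a vertex cover of size 3 (every listed pair touches it), so no matching can be larger.

3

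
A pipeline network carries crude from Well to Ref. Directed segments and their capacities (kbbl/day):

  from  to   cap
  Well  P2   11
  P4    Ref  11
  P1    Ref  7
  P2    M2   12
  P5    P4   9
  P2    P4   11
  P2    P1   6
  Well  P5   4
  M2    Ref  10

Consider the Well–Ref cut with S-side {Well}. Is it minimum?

Given cut capacity: 11 + 4 = 15.
Augment Well→P2→P4→Ref: bottleneck 11, flow now 11.
Augment Well→P5→P4→P2→M2→Ref: bottleneck 4, flow now 15. (uses reverse residual edge)
No augmenting path remains; maximum flow = 15.
Cut capacity 15 equals the max flow, so it is a minimum cut.

Yes — it is a minimum cut (capacity 15).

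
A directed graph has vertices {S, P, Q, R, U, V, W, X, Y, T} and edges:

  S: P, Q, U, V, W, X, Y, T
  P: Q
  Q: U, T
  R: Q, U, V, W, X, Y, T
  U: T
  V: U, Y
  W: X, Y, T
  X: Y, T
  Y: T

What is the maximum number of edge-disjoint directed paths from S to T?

Assign every edge capacity 1; by Menger, the answer equals the max flow.
Path S→T (+1); total 1.
Path S→Q→T (+1); total 2.
Path S→U→T (+1); total 3.
Path S→W→T (+1); total 4.
Path S→X→T (+1); total 5.
Path S→Y→T (+1); total 6.
No residual S→T path; max flow = 6.
Certifying cut of size 6: {Q→T, S→T, S→W, S→X, U→T, Y→T}.

6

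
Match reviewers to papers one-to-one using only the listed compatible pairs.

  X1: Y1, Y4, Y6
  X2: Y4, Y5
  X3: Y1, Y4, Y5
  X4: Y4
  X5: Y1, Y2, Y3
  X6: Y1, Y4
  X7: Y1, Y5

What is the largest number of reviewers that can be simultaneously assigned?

Unit-capacity flow: source→left, listed edges, right→sink; max matching = max flow.
Augmenting path X1→Y1 (+1); matched 1.
Augmenting path X2→Y4 (+1); matched 2.
Augmenting path X3→Y5 (+1); matched 3.
Augmenting path X5→Y2 (+1); matched 4.
Augmenting path X6→Y1→X1→Y6 (+1); matched 5.
No augmenting path remains; maximum matching = 5.
König certificate: {X1, X5, Y1, Y4, Y5} is a vertex cover of size 5 (every listed pair touches it), so no matching can be larger.

5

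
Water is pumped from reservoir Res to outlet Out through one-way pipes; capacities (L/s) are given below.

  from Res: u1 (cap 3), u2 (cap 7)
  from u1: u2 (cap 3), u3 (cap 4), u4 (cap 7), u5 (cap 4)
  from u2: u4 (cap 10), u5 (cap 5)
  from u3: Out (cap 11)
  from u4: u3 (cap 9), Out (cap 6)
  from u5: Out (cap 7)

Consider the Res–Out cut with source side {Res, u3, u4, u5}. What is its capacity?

Edges leaving {Res, u3, u4, u5}: Res→u1 (3), Res→u2 (7), u3→Out (11), u4→Out (6), u5→Out (7).
Cut capacity = 3 + 7 + 11 + 6 + 7 = 34.

34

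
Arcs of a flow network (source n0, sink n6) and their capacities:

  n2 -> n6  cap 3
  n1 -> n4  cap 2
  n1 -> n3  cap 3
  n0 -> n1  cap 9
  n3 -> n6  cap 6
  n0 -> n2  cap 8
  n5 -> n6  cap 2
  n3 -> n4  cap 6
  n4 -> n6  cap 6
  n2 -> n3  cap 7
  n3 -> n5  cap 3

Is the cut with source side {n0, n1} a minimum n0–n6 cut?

Yes — it is a minimum cut (capacity 13).

Given cut capacity: 8 + 3 + 2 = 13.
Augment n0→n2→n6: bottleneck 3, flow now 3.
Augment n0→n1→n3→n6: bottleneck 3, flow now 6.
Augment n0→n1→n4→n6: bottleneck 2, flow now 8.
Augment n0→n2→n3→n6: bottleneck 3, flow now 11.
Augment n0→n2→n3→n4→n6: bottleneck 2, flow now 13.
No augmenting path remains; maximum flow = 13.
Cut capacity 13 equals the max flow, so it is a minimum cut.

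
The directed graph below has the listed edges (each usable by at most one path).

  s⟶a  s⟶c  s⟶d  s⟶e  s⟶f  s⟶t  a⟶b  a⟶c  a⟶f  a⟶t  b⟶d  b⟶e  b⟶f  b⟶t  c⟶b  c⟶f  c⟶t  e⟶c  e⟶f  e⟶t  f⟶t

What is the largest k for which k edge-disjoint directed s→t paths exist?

Assign every edge capacity 1; by Menger, the answer equals the max flow.
Path s→t (+1); total 1.
Path s→a→t (+1); total 2.
Path s→c→t (+1); total 3.
Path s→e→t (+1); total 4.
Path s→f→t (+1); total 5.
No residual s→t path; max flow = 5.
Certifying cut of size 5: {s→a, s→c, s→e, s→f, s→t}.

5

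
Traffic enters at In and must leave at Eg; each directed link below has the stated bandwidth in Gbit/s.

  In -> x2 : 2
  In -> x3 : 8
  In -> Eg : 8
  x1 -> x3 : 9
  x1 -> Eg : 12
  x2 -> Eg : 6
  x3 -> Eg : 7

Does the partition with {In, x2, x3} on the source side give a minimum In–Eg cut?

Given cut capacity: 8 + 6 + 7 = 21.
Augment In→Eg: bottleneck 8, flow now 8.
Augment In→x2→Eg: bottleneck 2, flow now 10.
Augment In→x3→Eg: bottleneck 7, flow now 17.
No augmenting path remains; maximum flow = 17.
In the residual graph, reachable from In: {In, x3}.
Min-cut edges: In→x2 (2), In→Eg (8), x3→Eg (7); capacity 2 + 8 + 7 = 17.
Cut capacity 21 exceeds the max flow 17, so it is not minimum.

No — its capacity is 21, but the minimum cut has capacity 17.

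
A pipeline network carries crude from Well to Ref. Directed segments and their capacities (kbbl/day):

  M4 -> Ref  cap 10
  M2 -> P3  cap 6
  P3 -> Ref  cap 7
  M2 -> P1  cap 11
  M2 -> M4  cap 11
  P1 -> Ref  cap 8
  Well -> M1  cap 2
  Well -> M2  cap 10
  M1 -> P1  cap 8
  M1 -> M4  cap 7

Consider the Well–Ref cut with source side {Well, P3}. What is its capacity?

Edges leaving {Well, P3}: Well→M1 (2), Well→M2 (10), P3→Ref (7).
Cut capacity = 2 + 10 + 7 = 19.

19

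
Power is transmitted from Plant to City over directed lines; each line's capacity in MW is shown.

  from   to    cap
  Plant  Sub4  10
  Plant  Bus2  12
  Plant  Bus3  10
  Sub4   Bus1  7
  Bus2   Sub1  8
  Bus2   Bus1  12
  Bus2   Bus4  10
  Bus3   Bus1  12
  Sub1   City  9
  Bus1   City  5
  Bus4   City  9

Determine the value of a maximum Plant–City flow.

17

Augment Plant→Sub4→Bus1→City: bottleneck 5, flow now 5.
Augment Plant→Bus2→Sub1→City: bottleneck 8, flow now 13.
Augment Plant→Bus2→Bus4→City: bottleneck 4, flow now 17.
No augmenting path remains; maximum flow = 17.
In the residual graph, reachable from Plant: {Plant, Sub4, Bus3, Bus1}.
Min-cut edges: Plant→Bus2 (12), Bus1→City (5); capacity 12 + 5 = 17.
This cut is saturated, so no flow can exceed 17.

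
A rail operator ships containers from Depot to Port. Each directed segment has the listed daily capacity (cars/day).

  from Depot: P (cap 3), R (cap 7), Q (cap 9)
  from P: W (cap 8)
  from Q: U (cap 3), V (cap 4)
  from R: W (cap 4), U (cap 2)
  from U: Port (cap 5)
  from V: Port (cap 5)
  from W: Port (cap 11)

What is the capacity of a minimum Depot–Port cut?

16

Augment Depot→P→W→Port: bottleneck 3, flow now 3.
Augment Depot→Q→U→Port: bottleneck 3, flow now 6.
Augment Depot→Q→V→Port: bottleneck 4, flow now 10.
Augment Depot→R→U→Port: bottleneck 2, flow now 12.
Augment Depot→R→W→Port: bottleneck 4, flow now 16.
No augmenting path remains; maximum flow = 16.
By max-flow min-cut, the minimum cut capacity equals the max flow.
In the residual graph, reachable from Depot: {Depot, Q, R}.
Min-cut edges: Depot→P (3), Q→U (3), Q→V (4), R→U (2), R→W (4); capacity 3 + 3 + 4 + 2 + 4 = 16.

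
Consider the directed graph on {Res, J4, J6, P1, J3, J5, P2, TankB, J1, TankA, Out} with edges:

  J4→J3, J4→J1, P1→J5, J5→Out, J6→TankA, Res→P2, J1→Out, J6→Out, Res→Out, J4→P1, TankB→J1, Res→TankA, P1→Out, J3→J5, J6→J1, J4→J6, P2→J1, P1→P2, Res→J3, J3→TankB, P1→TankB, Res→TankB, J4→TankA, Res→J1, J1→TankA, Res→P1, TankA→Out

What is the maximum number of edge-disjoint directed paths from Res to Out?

Assign every edge capacity 1; by Menger, the answer equals the max flow.
Path Res→Out (+1); total 1.
Path Res→P1→Out (+1); total 2.
Path Res→J1→Out (+1); total 3.
Path Res→TankA→Out (+1); total 4.
Path Res→J3→J5→Out (+1); total 5.
No residual Res→Out path; max flow = 5.
Certifying cut of size 5: {J1→Out, Res→J3, Res→Out, Res→P1, TankA→Out}.

5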